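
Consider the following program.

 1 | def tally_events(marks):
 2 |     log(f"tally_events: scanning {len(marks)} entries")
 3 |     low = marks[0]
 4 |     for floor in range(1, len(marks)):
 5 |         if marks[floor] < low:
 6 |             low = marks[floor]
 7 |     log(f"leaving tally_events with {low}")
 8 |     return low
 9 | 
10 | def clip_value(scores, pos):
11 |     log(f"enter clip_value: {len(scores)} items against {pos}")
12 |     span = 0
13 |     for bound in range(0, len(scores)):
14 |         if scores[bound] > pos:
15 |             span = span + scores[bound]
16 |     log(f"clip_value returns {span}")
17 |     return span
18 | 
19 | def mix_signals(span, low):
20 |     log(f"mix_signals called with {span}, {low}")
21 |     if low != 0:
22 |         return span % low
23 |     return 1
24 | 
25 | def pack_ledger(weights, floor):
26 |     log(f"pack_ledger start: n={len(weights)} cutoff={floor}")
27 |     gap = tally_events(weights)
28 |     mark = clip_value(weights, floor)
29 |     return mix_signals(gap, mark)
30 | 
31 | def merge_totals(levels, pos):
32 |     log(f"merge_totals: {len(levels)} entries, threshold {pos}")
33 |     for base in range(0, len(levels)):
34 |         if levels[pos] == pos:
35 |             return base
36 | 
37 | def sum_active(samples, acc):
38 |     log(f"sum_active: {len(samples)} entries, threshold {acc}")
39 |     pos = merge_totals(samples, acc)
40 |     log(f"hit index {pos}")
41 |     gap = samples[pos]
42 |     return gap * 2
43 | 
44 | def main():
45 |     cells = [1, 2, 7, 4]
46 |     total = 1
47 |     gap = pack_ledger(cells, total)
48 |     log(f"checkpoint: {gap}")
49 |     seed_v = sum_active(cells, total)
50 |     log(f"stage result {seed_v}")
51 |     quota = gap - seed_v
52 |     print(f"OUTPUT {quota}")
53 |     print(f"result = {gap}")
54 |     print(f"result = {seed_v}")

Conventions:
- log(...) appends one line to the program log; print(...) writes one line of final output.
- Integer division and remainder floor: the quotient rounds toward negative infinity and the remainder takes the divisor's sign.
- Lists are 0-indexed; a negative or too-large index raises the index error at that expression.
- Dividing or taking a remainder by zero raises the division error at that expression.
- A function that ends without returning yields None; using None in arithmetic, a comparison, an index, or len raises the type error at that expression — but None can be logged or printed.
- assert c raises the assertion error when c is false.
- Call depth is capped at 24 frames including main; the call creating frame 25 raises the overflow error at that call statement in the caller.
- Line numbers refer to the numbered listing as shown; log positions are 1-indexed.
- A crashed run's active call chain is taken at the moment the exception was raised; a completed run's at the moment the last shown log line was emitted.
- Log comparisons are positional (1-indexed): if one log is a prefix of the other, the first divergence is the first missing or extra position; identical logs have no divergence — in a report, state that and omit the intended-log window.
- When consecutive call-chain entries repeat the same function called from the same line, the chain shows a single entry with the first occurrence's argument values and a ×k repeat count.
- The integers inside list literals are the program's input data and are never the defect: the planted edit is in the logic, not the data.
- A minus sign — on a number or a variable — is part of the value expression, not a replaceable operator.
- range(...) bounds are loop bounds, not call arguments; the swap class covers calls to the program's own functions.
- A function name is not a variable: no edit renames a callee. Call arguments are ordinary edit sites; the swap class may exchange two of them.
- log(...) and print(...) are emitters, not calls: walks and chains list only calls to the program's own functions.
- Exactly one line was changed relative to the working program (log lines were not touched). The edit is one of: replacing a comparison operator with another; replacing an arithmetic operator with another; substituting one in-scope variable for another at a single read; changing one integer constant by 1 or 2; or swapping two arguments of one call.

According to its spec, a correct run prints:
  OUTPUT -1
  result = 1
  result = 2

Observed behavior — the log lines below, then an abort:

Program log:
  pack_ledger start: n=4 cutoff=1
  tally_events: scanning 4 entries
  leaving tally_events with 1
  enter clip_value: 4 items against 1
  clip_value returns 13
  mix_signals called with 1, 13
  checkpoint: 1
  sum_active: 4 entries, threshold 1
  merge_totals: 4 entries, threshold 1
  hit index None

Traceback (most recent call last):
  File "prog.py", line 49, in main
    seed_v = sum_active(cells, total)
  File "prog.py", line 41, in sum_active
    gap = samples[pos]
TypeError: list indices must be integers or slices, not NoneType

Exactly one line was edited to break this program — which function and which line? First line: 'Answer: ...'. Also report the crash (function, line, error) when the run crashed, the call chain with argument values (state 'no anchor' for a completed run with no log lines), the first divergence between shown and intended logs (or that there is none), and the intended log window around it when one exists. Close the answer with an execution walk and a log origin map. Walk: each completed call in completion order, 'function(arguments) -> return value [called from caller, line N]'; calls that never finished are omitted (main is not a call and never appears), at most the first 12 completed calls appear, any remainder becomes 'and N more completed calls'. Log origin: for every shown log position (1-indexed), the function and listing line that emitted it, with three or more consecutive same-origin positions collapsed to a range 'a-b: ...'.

Answer: the defect is in merge_totals at line 34.
Key fact: At log position 10 the runs split — shown 'hit index None', but the working version logs 'hit index 0'.
Crash: sum_active, line 41, TypeError.
Call chain: main -> sum_active([1, 2, 7, 4], 1) (called at line 49).
First divergence: position 10 — shown 'hit index None', intended 'hit index 0'.
Intended log window:
  8: sum_active: 4 entries, threshold 1
  9: merge_totals: 4 entries, threshold 1
  10: hit index 0
  11: stage result 2
Execution walk:
  tally_events([1, 2, 7, 4]) -> 1  [called from pack_ledger, line 27]
  clip_value([1, 2, 7, 4], 1) -> 13  [called from pack_ledger, line 28]
  mix_signals(1, 13) -> 1  [called from pack_ledger, line 29]
  pack_ledger([1, 2, 7, 4], 1) -> 1  [called from main, line 47]
  merge_totals([1, 2, 7, 4], 1) -> None  [called from sum_active, line 39]
Log origins:
  1 — pack_ledger, line 26
  2 — tally_events, line 2
  3 — tally_events, line 7
  4 — clip_value, line 11
  5 — clip_value, line 16
  6 — mix_signals, line 20
  7 — main, line 48
  8 — sum_active, line 38
  9 — merge_totals, line 32
  10 — sum_active, line 40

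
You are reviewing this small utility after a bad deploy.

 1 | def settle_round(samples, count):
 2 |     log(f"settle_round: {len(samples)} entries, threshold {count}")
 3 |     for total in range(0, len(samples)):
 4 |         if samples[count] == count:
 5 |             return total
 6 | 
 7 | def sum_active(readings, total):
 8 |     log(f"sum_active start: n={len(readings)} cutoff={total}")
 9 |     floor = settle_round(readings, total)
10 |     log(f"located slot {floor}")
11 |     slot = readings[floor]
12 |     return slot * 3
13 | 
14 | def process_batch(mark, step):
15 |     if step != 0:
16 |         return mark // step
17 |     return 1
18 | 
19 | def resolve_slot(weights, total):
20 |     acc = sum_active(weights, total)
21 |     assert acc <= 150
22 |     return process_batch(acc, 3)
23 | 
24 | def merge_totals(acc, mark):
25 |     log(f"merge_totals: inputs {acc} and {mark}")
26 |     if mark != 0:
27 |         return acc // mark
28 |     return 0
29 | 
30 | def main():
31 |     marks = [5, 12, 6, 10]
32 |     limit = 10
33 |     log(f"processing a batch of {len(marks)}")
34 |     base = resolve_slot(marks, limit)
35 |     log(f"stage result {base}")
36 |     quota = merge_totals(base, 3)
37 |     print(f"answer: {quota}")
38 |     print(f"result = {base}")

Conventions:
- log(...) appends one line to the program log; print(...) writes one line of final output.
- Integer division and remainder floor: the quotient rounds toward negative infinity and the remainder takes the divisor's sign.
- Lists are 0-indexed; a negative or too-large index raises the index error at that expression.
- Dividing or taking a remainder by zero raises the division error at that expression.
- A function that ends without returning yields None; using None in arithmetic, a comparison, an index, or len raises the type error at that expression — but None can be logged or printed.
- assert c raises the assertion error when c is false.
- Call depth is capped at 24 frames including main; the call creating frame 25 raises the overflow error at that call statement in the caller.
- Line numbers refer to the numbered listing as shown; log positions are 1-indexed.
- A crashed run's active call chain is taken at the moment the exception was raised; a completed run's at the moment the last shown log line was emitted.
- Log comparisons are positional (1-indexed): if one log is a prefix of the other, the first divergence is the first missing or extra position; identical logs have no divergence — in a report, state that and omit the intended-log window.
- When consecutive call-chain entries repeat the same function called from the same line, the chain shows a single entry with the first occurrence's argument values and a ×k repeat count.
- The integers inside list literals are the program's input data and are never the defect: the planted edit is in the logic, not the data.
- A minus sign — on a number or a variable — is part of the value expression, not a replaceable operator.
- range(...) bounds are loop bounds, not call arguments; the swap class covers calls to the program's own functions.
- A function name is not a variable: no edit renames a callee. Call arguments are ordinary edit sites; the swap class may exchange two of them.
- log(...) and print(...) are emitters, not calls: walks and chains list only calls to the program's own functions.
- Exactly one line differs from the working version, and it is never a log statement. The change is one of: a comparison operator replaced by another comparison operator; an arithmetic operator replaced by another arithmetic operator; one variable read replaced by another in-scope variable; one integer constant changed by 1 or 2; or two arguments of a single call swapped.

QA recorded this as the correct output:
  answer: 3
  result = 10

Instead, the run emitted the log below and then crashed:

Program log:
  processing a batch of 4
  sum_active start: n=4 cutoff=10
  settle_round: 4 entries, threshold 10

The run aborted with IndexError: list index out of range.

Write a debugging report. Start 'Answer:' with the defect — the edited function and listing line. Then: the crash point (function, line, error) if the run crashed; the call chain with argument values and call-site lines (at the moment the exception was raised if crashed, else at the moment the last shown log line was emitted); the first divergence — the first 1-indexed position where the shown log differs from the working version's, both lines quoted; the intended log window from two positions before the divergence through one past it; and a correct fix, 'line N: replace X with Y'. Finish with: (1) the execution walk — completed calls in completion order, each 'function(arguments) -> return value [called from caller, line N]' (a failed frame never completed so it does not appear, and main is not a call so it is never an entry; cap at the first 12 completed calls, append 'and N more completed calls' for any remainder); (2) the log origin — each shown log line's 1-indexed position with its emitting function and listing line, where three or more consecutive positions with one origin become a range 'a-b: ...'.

Answer: the defect is in settle_round at line 4.
The tell: The faulty run's log stops after 3 lines; the working version's next line would be 'located slot 3'.
Crash: settle_round, line 4, IndexError.
Call chain: main -> resolve_slot([5, 12, 6, 10], 10) (called at line 34) -> sum_active([5, 12, 6, 10], 10) (called at line 20) -> settle_round([5, 12, 6, 10], 10) (called at line 9).
First divergence: position 4 — the faulty run's log ends after 3 lines; the working version continues with 'located slot 3'.
Intended log window:
  2: sum_active start: n=4 cutoff=10
  3: settle_round: 4 entries, threshold 10
  4: located slot 3
  5: stage result 10
Execution walk:
  (no call completed)
Origin of each log line:
  1 — main, line 33
  2 — sum_active, line 8
  3 — settle_round, line 2
A correct fix: line 4: replace `samples[count]` with `samples[total]`.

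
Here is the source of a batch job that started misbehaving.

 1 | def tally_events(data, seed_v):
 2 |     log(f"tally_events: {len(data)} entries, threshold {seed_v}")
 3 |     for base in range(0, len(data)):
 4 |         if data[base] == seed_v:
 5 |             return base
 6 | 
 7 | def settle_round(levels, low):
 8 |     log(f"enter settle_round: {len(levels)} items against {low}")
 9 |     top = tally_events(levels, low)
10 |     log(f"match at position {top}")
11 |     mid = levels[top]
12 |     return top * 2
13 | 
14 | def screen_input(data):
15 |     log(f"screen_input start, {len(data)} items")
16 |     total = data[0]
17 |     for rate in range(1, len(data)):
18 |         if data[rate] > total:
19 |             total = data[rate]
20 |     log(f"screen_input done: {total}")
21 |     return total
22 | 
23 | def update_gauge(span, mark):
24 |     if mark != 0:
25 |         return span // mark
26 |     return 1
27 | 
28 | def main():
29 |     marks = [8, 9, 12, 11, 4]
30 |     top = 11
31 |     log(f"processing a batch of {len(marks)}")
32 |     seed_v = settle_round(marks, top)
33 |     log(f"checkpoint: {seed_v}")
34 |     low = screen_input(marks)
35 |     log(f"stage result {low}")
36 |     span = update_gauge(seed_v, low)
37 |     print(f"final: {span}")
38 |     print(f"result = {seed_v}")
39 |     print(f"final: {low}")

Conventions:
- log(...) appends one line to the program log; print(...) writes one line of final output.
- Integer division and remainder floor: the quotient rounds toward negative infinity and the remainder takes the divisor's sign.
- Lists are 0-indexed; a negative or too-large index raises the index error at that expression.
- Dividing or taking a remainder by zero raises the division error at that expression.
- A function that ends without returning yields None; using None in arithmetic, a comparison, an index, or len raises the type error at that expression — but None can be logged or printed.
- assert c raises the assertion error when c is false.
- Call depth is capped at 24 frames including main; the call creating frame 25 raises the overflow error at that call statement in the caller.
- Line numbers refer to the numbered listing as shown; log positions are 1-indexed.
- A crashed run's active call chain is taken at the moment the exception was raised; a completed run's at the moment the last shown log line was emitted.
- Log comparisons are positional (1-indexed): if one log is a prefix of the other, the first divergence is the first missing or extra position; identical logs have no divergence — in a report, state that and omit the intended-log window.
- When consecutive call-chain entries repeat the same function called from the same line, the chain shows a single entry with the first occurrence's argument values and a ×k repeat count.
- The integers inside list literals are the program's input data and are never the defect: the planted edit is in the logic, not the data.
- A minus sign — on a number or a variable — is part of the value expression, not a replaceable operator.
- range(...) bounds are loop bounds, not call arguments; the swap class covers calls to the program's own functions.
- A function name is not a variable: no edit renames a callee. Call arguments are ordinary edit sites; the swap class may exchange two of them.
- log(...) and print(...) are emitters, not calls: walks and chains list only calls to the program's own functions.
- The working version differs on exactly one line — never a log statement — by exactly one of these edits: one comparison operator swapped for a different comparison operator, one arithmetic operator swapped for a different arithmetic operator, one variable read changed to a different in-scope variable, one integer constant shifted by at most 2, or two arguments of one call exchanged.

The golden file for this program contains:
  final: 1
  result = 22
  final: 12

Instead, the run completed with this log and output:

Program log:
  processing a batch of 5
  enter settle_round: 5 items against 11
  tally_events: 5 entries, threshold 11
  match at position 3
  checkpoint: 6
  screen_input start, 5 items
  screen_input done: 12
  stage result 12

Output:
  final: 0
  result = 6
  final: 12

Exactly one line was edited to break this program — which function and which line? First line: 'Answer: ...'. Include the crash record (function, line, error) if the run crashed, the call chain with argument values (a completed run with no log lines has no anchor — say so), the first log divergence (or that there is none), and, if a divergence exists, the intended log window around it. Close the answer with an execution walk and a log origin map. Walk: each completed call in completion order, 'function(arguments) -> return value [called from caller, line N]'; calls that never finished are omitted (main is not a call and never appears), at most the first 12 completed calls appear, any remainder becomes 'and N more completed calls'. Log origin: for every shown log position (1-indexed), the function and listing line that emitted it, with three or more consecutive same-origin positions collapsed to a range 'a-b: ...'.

Answer: the defect is in settle_round at line 12.
Key fact: Everything matches until log position 5, which reads 'checkpoint: 6' in place of 'checkpoint: 22'.
Call chain: main.
First divergence: position 5; shown 'checkpoint: 6' vs intended 'checkpoint: 22'.
Intended log window:
  3: tally_events: 5 entries, threshold 11
  4: match at position 3
  5: checkpoint: 22
  6: screen_input start, 5 items
Execution walk:
  tally_events([8, 9, 12, 11, 4], 11) -> 3  [called from settle_round, line 9]
  settle_round([8, 9, 12, 11, 4], 11) -> 6  [called from main, line 32]
  screen_input([8, 9, 12, 11, 4]) -> 12  [called from main, line 34]
  update_gauge(6, 12) -> 0  [called from main, line 36]
Log origin:
  1: logged in main at line 31
  2: logged in settle_round at line 8
  3: logged in tally_events at line 2
  4: logged in settle_round at line 10
  5: logged in main at line 33
  6: logged in screen_input at line 15
  7: logged in screen_input at line 20
  8: logged in main at line 35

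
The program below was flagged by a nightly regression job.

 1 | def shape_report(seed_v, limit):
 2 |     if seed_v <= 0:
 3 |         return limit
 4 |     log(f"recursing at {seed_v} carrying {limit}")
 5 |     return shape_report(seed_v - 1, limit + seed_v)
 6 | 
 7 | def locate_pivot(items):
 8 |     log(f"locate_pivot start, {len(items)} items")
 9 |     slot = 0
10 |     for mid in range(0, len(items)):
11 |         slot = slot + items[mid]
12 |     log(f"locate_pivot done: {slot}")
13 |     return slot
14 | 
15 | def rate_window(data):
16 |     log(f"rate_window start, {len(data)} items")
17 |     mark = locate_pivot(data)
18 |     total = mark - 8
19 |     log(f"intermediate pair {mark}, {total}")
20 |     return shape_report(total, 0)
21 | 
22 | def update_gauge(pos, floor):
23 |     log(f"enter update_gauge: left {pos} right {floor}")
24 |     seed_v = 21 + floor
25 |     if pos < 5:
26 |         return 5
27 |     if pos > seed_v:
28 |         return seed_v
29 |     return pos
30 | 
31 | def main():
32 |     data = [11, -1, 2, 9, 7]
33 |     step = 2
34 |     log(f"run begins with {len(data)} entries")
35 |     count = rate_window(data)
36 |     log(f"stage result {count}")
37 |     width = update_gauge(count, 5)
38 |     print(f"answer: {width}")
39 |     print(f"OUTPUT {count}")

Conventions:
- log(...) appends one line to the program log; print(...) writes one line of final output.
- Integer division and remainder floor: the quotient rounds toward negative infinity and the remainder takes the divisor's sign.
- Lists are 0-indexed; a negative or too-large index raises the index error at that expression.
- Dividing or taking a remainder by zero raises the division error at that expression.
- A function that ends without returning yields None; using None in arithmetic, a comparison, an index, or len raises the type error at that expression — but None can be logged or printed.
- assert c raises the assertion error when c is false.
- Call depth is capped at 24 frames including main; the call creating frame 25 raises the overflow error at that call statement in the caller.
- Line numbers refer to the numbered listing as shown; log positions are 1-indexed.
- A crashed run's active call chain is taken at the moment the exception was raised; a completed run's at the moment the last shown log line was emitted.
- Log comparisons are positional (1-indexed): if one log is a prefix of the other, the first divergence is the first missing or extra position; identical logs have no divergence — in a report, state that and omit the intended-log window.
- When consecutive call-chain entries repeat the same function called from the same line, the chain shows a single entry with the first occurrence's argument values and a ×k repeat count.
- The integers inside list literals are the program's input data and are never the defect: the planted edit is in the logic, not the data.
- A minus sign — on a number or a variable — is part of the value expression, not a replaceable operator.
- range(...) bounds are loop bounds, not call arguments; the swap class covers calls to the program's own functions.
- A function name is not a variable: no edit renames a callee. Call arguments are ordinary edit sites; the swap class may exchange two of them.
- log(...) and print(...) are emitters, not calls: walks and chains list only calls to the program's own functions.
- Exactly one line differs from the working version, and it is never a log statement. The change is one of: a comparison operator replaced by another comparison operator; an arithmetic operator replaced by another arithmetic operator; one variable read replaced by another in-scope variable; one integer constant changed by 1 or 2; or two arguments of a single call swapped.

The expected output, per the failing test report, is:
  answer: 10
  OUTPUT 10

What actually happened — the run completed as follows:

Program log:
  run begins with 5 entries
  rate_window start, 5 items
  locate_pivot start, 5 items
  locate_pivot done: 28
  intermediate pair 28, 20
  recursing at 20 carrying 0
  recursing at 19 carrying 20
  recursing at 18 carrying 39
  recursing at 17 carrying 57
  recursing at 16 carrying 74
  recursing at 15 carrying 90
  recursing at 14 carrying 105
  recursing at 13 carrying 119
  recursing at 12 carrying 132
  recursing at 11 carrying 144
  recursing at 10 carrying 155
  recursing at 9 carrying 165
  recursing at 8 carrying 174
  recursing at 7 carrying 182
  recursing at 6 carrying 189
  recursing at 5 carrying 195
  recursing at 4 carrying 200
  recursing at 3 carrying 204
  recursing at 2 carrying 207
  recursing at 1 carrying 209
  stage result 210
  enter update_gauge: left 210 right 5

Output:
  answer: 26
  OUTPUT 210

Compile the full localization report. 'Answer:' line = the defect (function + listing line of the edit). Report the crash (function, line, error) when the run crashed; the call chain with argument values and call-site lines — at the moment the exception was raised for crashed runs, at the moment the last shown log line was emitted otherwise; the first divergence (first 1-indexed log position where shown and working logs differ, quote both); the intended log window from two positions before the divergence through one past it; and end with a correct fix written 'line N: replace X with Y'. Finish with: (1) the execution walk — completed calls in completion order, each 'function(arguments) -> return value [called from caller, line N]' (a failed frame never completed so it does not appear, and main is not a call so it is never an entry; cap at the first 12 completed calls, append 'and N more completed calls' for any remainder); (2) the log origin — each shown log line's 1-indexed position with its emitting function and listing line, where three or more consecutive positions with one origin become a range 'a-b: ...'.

Answer: the defect is in rate_window at line 18.
Key observation: Everything matches until log position 5, which reads 'intermediate pair 28, 20' in place of 'intermediate pair 28, 4'.
Call chain: main -> update_gauge(210, 5) (called at line 37).
First divergence: position 5 — the shown line 'intermediate pair 28, 20' should read 'intermediate pair 28, 4'.
Intended log window:
  3: locate_pivot start, 5 items
  4: locate_pivot done: 28
  5: intermediate pair 28, 4
  6: recursing at 4 carrying 0
Execution walk:
  locate_pivot([11, -1, 2, 9, 7]) -> 28  [called from rate_window, line 17]
  shape_report(0, 210) -> 210  [called from shape_report, line 5]
  shape_report(1, 209) -> 210  [called from shape_report, line 5]
  shape_report(2, 207) -> 210  [called from shape_report, line 5]
  shape_report(3, 204) -> 210  [called from shape_report, line 5]
  shape_report(4, 200) -> 210  [called from shape_report, line 5]
  shape_report(5, 195) -> 210  [called from shape_report, line 5]
  shape_report(6, 189) -> 210  [called from shape_report, line 5]
  shape_report(7, 182) -> 210  [called from shape_report, line 5]
  shape_report(8, 174) -> 210  [called from shape_report, line 5]
  shape_report(9, 165) -> 210  [called from shape_report, line 5]
  shape_report(10, 155) -> 210  [called from shape_report, line 5]
  ... and 12 more completed calls
Origin of each log line:
  1 — main, line 34
  2 — rate_window, line 16
  3 — locate_pivot, line 8
  4 — locate_pivot, line 12
  5 — rate_window, line 19
  6-25 — shape_report, line 4
  26 — main, line 36
  27 — update_gauge, line 23
A correct fix: line 18: replace `-` with `%`.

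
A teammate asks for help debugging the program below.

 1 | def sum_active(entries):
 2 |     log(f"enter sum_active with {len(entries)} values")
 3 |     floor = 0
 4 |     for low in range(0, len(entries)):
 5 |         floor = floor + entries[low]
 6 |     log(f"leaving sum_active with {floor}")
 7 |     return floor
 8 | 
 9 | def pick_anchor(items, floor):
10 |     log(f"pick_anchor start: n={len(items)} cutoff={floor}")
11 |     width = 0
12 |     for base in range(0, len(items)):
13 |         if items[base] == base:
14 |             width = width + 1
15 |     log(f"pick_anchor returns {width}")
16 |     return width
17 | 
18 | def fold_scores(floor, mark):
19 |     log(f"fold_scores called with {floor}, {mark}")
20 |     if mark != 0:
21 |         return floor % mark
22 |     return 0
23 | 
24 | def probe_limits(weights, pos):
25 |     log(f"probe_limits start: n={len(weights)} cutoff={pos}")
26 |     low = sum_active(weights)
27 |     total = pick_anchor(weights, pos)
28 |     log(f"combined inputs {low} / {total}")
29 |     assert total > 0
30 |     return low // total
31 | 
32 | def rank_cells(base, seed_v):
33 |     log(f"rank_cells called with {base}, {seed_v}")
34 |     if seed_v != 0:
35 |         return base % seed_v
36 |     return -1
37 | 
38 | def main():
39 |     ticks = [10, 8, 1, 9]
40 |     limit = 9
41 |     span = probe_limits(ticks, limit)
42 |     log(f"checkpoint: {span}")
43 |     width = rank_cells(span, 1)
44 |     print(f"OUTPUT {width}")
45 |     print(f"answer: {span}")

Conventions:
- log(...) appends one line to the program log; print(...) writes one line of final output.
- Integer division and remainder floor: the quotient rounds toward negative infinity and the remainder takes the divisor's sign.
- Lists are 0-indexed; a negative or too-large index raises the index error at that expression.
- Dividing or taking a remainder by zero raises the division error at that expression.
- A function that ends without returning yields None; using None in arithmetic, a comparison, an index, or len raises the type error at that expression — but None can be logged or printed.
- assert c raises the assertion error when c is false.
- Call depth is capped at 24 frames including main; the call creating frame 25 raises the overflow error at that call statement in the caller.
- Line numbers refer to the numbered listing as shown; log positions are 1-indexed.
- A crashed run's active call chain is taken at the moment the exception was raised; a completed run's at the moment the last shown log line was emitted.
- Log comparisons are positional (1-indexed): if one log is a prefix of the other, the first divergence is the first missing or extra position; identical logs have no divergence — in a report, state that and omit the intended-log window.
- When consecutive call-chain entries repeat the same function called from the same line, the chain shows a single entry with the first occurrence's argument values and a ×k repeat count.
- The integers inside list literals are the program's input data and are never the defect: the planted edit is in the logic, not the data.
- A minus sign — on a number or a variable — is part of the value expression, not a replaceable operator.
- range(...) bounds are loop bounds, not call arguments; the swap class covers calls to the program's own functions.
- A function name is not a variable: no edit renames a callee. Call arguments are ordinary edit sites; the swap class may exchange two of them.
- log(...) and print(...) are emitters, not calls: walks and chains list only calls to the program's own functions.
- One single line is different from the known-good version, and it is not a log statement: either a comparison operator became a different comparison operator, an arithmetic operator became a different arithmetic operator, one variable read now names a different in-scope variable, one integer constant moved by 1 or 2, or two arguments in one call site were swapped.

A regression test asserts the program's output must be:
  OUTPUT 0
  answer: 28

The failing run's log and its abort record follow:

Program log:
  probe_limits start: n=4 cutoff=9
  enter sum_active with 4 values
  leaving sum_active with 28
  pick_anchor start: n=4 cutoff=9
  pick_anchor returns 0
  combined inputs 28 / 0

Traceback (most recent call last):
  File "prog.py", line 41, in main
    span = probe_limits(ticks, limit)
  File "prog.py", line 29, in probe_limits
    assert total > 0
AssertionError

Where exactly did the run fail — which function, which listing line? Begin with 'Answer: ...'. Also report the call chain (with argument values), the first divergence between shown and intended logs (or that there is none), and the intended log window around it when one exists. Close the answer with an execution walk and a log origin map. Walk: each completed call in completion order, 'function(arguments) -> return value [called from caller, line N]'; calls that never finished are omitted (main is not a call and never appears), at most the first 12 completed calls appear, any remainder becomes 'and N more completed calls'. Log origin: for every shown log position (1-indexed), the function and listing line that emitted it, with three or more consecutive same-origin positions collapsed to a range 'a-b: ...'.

Answer: the error was raised in probe_limits, line 29.
Key observation: The log first diverges at position 5: the faulty run prints 'pick_anchor returns 0' where the working version prints 'pick_anchor returns 1'.
Call chain: main -> probe_limits([10, 8, 1, 9], 9) (called at line 41).
First divergence: at position 5 the run shows 'pick_anchor returns 0' where the working version logs 'pick_anchor returns 1'.
Intended log window:
  3: leaving sum_active with 28
  4: pick_anchor start: n=4 cutoff=9
  5: pick_anchor returns 1
  6: combined inputs 28 / 1
Execution walk:
  sum_active([10, 8, 1, 9]) -> 28  [called from probe_limits, line 26]
  pick_anchor([10, 8, 1, 9], 9) -> 0  [called from probe_limits, line 27]
Log origin:
  1: emitted by probe_limits (line 25)
  2: emitted by sum_active (line 2)
  3: emitted by sum_active (line 6)
  4: emitted by pick_anchor (line 10)
  5: emitted by pick_anchor (line 15)
  6: emitted by probe_limits (line 28)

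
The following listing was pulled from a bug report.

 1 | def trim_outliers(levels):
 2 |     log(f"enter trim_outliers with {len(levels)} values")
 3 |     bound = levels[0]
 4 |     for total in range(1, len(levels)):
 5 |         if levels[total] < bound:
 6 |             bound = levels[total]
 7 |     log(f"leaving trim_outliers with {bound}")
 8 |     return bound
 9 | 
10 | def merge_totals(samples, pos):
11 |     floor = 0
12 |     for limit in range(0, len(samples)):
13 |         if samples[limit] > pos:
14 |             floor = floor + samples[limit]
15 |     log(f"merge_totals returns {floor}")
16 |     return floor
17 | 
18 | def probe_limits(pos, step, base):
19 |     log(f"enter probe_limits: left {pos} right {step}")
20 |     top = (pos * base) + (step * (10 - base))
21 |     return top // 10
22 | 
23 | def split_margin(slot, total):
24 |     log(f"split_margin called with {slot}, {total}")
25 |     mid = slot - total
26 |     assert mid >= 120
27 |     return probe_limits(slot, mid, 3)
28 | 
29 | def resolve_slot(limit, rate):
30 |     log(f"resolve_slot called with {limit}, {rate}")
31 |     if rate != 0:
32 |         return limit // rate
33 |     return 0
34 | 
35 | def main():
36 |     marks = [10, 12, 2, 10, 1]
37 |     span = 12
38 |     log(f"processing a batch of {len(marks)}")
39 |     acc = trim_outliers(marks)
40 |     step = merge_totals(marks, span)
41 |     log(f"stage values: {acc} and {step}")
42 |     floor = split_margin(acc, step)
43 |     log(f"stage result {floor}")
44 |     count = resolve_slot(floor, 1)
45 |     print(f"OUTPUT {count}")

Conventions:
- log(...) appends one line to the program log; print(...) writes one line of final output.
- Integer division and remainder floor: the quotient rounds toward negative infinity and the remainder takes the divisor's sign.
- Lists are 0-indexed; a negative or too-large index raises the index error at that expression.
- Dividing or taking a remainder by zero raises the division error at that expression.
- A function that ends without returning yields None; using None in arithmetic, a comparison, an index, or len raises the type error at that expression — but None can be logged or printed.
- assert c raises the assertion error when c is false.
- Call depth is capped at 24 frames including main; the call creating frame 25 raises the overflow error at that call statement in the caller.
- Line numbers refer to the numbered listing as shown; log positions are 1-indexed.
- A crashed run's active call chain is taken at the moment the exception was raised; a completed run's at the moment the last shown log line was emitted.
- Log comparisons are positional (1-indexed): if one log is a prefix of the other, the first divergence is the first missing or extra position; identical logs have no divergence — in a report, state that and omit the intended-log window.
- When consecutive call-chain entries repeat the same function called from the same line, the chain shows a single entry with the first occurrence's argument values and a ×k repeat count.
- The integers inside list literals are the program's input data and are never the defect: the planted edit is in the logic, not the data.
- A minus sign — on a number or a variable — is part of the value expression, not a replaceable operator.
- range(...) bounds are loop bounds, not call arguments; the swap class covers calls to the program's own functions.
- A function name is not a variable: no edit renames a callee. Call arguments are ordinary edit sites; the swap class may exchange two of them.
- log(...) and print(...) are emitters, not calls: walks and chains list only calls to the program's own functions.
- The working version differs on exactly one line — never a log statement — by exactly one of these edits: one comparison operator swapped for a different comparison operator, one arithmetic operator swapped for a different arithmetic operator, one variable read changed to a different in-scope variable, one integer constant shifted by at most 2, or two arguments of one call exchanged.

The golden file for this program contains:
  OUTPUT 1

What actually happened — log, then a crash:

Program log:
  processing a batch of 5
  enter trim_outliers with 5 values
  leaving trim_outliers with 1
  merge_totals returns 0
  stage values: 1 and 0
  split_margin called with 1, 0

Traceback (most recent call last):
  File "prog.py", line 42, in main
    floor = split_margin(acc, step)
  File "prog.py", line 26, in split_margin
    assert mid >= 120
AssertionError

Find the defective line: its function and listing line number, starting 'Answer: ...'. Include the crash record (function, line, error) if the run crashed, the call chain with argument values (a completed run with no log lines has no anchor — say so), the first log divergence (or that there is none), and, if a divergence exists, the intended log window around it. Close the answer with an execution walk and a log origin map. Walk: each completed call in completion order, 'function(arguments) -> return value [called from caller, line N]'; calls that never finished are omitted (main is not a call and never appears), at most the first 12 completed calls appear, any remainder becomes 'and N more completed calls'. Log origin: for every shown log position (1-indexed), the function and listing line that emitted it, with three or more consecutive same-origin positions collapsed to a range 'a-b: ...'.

Answer: the defect is in split_margin at line 26.
Key fact: Only 6 log lines were emitted before the run died; the intended continuation was 'enter probe_limits: left 1 right 1'.
Crash: split_margin, line 26, AssertionError.
Call chain: main -> split_margin(1, 0) (called at line 42).
First divergence: position 7 — the faulty run's log ends after 6 lines; the working version continues with 'enter probe_limits: left 1 right 1'.
Intended log window:
  5: stage values: 1 and 0
  6: split_margin called with 1, 0
  7: enter probe_limits: left 1 right 1
  8: stage result 1
Execution walk:
  trim_outliers([10, 12, 2, 10, 1]) -> 1  [called from main, line 39]
  merge_totals([10, 12, 2, 10, 1], 12) -> 0  [called from main, line 40]
Log line origins:
  1: logged in main at line 38
  2: logged in trim_outliers at line 2
  3: logged in trim_outliers at line 7
  4: logged in merge_totals at line 15
  5: logged in main at line 41
  6: logged in split_margin at line 24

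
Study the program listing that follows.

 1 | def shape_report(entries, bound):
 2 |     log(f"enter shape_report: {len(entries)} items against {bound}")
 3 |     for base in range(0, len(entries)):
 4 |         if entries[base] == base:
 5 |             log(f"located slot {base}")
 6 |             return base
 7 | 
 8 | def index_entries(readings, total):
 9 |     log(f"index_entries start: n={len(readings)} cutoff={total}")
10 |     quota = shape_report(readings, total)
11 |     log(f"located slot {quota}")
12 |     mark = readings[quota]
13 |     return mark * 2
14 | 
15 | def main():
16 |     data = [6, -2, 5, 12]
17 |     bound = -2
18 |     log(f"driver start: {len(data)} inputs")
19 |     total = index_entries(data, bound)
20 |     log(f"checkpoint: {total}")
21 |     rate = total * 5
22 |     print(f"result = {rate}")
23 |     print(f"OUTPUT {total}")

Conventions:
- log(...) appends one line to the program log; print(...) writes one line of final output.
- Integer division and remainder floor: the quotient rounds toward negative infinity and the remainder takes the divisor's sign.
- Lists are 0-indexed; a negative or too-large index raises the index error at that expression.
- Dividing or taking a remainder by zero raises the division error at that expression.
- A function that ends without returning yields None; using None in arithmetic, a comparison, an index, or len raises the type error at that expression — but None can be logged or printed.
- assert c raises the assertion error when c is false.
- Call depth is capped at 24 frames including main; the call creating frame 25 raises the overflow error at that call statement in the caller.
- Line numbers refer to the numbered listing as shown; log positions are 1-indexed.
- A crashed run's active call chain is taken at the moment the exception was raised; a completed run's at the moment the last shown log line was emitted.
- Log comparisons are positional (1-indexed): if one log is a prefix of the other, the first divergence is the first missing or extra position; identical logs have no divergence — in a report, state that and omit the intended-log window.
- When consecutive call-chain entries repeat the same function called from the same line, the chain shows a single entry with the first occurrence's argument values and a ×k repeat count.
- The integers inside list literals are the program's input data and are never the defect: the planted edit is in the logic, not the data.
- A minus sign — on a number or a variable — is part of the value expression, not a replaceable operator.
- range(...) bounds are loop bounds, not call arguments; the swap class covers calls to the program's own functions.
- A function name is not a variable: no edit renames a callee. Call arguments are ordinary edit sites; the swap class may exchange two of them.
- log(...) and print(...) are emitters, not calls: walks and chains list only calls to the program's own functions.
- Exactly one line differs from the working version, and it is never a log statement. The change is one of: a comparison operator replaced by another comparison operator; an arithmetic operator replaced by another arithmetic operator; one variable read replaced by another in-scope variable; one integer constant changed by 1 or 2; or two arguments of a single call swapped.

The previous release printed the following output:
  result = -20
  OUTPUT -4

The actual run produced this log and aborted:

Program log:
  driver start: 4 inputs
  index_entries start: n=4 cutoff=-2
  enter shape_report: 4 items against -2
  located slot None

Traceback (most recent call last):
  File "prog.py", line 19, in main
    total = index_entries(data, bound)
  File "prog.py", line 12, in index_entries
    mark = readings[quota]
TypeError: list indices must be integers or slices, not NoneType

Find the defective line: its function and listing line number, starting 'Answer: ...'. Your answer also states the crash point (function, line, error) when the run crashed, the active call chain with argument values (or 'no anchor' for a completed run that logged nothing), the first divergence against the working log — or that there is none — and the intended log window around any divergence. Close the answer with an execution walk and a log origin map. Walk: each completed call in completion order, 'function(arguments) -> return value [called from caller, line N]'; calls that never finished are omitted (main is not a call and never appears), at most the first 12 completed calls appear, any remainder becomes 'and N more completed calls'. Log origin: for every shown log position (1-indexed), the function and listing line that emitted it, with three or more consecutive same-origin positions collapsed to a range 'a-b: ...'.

Answer: the defect is in shape_report at line 4.
The tell: Log line 4 is where behavior first shows: 'located slot None' appears instead of 'located slot 1'.
Crash: index_entries, line 12, TypeError.
Call chain: main -> index_entries([6, -2, 5, 12], -2) (called at line 19).
First divergence: position 4 — the shown line 'located slot None' should read 'located slot 1'.
Intended log window:
  2: index_entries start: n=4 cutoff=-2
  3: enter shape_report: 4 items against -2
  4: located slot 1
  5: located slot 1
Execution walk:
  shape_report([6, -2, 5, 12], -2) -> None  [called from index_entries, line 10]
Log line origins:
  1: emitted by main (line 18)
  2: emitted by index_entries (line 9)
  3: emitted by shape_report (line 2)
  4: emitted by index_entries (line 11)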